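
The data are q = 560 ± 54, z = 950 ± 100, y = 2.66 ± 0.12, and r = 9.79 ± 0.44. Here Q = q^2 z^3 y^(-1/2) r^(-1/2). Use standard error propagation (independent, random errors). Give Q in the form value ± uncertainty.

(5.27 ± 1.96) × 10^13

Products/powers → add relative errors in quadrature, weighted by exponent:
  (2·δq/q)² = (2×0.0964)² = 0.0372;  (3·δz/z)² = (3×0.105)² = 0.0997;  (−½·δy/y)² = (-0.5×0.0451)² = 0.000509;  (−½·δr/r)² = (-0.5×0.0449)² = 0.000505
δQ/Q = √(0.138) = 0.371
Q = 5.27e+13, so δQ = 0.371 × 5.27e+13 = 1.96e+13.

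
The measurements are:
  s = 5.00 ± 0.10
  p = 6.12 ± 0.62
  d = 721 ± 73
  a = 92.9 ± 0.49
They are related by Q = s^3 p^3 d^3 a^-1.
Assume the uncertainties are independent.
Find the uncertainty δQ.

5.02e+10

For a monomial Q ∝ s^3, p^3, d^3, a^-1, fractional errors add in quadrature:
  (3·δs/s)² = (3×0.0200)² = 0.00360;  (3·δp/p)² = (3×0.101)² = 0.0924;  (3·δd/d)² = (3×0.101)² = 0.0923;  (-1·δa/a)² = (-1×0.00527)² = 2.78e-05
δQ/Q = √(0.188) = 0.434
Q = 1.16e+11, so δQ = 0.434 × 1.16e+11 = 5.02e+10.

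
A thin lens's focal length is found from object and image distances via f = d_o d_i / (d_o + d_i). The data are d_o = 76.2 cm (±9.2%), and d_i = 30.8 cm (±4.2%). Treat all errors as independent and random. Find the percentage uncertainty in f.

∂f/∂d_o = (d_i/(d_o+d_i))² = 0.0829;  ∂f/∂d_i = (d_o/(d_o+d_i))² = 0.507
δf = √((∂f/∂d_o · δd_o)² + (∂f/∂d_i · δd_i)²) = √(0.337 + 0.430) = 0.876 cm
f = 21.9 cm, so δf/f = 0.876/21.9 = 0.0399.

3.99%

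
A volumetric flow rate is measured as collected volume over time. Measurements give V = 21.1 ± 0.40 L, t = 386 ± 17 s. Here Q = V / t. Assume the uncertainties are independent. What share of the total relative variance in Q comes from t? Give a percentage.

(δQ/Q)² = (1·δV/V)² + (-1·δt/t)²
  V term: (1×0.0190)² = 0.000359
  t term: (-1×0.0440)² = 0.00194
Total = 0.00230. Share from t = 0.00194/0.00230 = 0.844.

84.4%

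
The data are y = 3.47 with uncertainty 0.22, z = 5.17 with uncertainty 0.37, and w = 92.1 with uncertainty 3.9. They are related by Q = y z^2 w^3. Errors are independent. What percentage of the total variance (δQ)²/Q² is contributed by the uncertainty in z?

50.4%

(δQ/Q)² = (1·δy/y)² + (2·δz/z)² + (3·δw/w)²
  y term: (1×0.0634)² = 0.00402
  z term: (2×0.0716)² = 0.0205
  w term: (3×0.0423)² = 0.0161
Total = 0.0406. Share from z = 0.0205/0.0406 = 0.504.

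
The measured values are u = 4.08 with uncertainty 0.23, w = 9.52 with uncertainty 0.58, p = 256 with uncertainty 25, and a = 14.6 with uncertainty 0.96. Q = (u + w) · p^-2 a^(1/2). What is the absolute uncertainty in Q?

0.000161

Let h = u + w = 13.6. δh = √(δu² + δw²) = √(0.0529 + 0.336) = 0.624, so δh/h = 0.0459.
Q is then a monomial in h, p, a:
δQ/Q = √((δh/h)² + (-2·δp/p)² + (½·δa/a)²) = √(0.00210 + 0.0381 + 0.00108) = 0.203
Q = 0.000793, so δQ = 0.203 × 0.000793 = 0.000161.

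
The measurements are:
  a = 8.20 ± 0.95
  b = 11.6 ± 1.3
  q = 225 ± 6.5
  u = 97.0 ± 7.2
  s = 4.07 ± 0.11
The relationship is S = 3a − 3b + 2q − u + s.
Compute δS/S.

0.0450

Sums and differences: (δS)² = Σ (cᵢ δxᵢ)².
  (3·δa)² = 8.12;  (3·δb)² = 15.2;  (2·δq)² = 169;  (δu)² = 51.8;  (δs)² = 0.0121
δS = √(244) = 15.6
S = 347, so δS/S = 15.6/347 = 0.0450.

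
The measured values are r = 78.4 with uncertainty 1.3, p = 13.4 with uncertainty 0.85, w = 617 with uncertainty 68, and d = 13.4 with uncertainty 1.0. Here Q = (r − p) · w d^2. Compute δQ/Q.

Let u = r − p = 65.0. δu = √(δr² + δp²) = √(1.69 + 0.722) = 1.55, so δu/u = 0.0239.
Q is then a monomial in u, w, d:
δQ/Q = √((δu/u)² + (1·δw/w)² + (2·δd/d)²) = √(0.000571 + 0.0121 + 0.0223) = 0.187

0.187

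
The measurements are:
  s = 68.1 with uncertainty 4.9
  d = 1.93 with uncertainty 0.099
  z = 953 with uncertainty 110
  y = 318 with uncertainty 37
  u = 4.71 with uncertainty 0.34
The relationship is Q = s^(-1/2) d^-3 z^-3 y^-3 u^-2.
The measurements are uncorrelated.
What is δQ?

1.46e-20

Relative error in a monomial: (δQ/Q)² = Σ (nᵢ · δxᵢ/xᵢ)².
  (−½·δs/s)² = (-0.5×0.0720)² = 0.00129;  (-3·δd/d)² = (-3×0.0513)² = 0.0237;  (-3·δz/z)² = (-3×0.115)² = 0.120;  (-3·δy/y)² = (-3×0.116)² = 0.122;  (-2·δu/u)² = (-2×0.0722)² = 0.0208
δQ/Q = √(0.288) = 0.536
Q = 2.73e-20, so δQ = 0.536 × 2.73e-20 = 1.46e-20.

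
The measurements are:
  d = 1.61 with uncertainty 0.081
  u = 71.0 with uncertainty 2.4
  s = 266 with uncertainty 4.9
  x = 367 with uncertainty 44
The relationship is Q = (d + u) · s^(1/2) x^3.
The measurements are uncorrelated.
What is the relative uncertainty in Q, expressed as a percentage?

36.1%

Let w = d + u = 72.6. δw = √(δd² + δu²) = √(0.00656 + 5.76) = 2.40, so δw/w = 0.0331.
Q is then a monomial in w, s, x:
δQ/Q = √((δw/w)² + (½·δs/s)² + (3·δx/x)²) = √(0.00109 + 8.48e-05 + 0.129) = 0.361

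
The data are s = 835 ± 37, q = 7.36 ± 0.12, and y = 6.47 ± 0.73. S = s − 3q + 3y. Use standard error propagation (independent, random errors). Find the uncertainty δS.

Absolute uncertainties add in quadrature for a linear combination:
  (δs)² = 1370;  (3·δq)² = 0.130;  (3·δy)² = 4.80
δS = √(1370) = 37.1

37.1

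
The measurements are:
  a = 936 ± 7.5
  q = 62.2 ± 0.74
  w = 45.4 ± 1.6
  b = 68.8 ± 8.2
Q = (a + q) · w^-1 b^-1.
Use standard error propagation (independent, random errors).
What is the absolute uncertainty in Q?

Let u = a + q = 998. δu = √(δa² + δq²) = √(56.2 + 0.548) = 7.54, so δu/u = 0.00755.
Q is then a monomial in u, w, b:
δQ/Q = √((δu/u)² + (-1·δw/w)² + (-1·δb/b)²) = √(5.7e-05 + 0.00124 + 0.0142) = 0.125
Q = 0.320, so δQ = 0.125 × 0.320 = 0.0398.

0.0398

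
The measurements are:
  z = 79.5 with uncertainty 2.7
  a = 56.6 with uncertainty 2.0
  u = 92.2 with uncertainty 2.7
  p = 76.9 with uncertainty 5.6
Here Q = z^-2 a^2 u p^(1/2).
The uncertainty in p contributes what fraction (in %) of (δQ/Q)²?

(δQ/Q)² = (-2·δz/z)² + (2·δa/a)² + (1·δu/u)² + (½·δp/p)²
  z term: (-2×0.0340)² = 0.00461
  a term: (2×0.0353)² = 0.00499
  u term: (1×0.0293)² = 0.000858
  p term: (0.5×0.0728)² = 0.00133
Total = 0.0118. Share from p = 0.00133/0.0118 = 0.112.

11.2%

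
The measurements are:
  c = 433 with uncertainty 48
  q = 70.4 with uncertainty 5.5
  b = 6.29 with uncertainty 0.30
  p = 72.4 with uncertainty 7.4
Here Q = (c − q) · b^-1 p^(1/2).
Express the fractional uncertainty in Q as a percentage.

15.0%

Let u = c − q = 363. δu = √(δc² + δq²) = √(2300 + 30.2) = 48.3, so δu/u = 0.133.
Q is then a monomial in u, b, p:
δQ/Q = √((δu/u)² + (-1·δb/b)² + (½·δp/p)²) = √(0.0178 + 0.00227 + 0.00261) = 0.150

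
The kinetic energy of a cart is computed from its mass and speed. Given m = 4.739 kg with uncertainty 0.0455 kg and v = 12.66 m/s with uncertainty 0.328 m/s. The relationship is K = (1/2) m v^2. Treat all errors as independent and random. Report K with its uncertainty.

379.8 ± 20.0 J

Since K is a product/quotient, work with relative uncertainties:
  (1·δm/m)² = (1×0.00960)² = 9.22e-05;  (2·δv/v)² = (2×0.0259)² = 0.00268
δK/K = √(0.00278) = 0.0527
K = 379.8 J, so δK = 0.0527 × 379.8 = 20.0 J.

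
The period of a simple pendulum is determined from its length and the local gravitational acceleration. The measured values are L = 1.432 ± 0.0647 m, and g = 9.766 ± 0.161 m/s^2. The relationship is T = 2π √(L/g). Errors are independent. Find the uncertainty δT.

Each factor contributes (exponent × relative error)² to (δT/T)²:
  (½·δL/L)² = (0.5×0.0452)² = 0.000510;  (−½·δg/g)² = (-0.5×0.0165)² = 6.79e-05
δT/T = √(0.000578) = 0.0240
T = 2.406 s, so δT = 0.0240 × 2.406 = 0.0579 s.

0.0579 s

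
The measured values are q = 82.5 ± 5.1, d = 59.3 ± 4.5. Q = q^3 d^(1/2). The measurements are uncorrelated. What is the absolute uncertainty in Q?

8.19e+05

Each factor contributes (exponent × relative error)² to (δQ/Q)²:
  (3·δq/q)² = (3×0.0618)² = 0.0344;  (½·δd/d)² = (0.5×0.0759)² = 0.00144
δQ/Q = √(0.0358) = 0.189
Q = 4.32e+06, so δQ = 0.189 × 4.32e+06 = 8.19e+05.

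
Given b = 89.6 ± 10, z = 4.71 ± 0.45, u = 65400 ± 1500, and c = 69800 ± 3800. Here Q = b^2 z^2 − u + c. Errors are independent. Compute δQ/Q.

Let p = b^2·z^2 = 1.78e+05. δp/p = √((2·δb/b)² + (2·δz/z)²) = √(0.0498 + 0.0365) = 0.294, so δp = 52300.
Q = p − u + c: δQ = √(δp² + δu² + δc²) = √(2.74e+09 + 2.25e+06 + 1.44e+07) = 52500
Q = 1.82e+05, so δQ/Q = 52500/1.82e+05 = 0.288.

0.288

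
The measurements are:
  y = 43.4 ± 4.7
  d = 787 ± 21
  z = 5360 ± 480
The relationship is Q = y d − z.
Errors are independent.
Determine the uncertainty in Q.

Let p = y·d = 34200. δp/p = √((1·δy/y)² + (1·δd/d)²) = √(0.0117 + 0.000712) = 0.112, so δp = 3810.
Q = p − z: δQ = √(δp² + δz²) = √(1.45e+07 + 2.3e+05) = 3840

3840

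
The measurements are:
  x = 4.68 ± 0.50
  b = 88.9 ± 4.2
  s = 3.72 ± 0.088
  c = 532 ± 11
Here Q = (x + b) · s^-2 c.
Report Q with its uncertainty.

3600 ± 247

Let u = x + b = 93.6. δu = √(δx² + δb²) = √(0.250 + 17.6) = 4.23, so δu/u = 0.0452.
Q is then a monomial in u, s, c:
δQ/Q = √((δu/u)² + (-2·δs/s)² + (1·δc/c)²) = √(0.00204 + 0.00224 + 0.000428) = 0.0686
Q = 3600, so δQ = 0.0686 × 3600 = 247.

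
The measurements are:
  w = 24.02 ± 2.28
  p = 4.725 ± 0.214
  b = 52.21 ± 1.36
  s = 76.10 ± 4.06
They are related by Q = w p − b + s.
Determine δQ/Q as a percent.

Let h = w·p = 113.5. δh/h = √((1·δw/w)² + (1·δp/p)²) = √(0.00901 + 0.00205) = 0.105, so δh = 11.9.
Q = h − b + s: δQ = √(δh² + δb² + δs²) = √(142 + 1.85 + 16.5) = 12.7
Q = 137.4, so δQ/Q = 12.7/137.4 = 0.0923.

9.23%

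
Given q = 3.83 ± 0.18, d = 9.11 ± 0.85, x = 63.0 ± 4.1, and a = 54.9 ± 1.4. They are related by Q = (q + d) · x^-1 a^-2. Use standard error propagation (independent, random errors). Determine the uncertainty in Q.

Let u = q + d = 12.9. δu = √(δq² + δd²) = √(0.0324 + 0.722) = 0.869, so δu/u = 0.0671.
Q is then a monomial in u, x, a:
δQ/Q = √((δu/u)² + (-1·δx/x)² + (-2·δa/a)²) = √(0.00451 + 0.00424 + 0.00260) = 0.107
Q = 6.81e-05, so δQ = 0.107 × 6.81e-05 = 7.26e-06.

7.26e-06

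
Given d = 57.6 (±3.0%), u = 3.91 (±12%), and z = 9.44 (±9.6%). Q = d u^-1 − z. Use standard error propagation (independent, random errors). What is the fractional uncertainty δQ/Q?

0.385

Let p = d·u^-1 = 14.7. δp/p = √((1·δd/d)² + (-1·δu/u)²) = √(0.000900 + 0.0144) = 0.124, so δp = 1.82.
Q = p − z: δQ = √(δp² + δz²) = √(3.32 + 0.821) = 2.04
Q = 5.29, so δQ/Q = 2.04/5.29 = 0.385.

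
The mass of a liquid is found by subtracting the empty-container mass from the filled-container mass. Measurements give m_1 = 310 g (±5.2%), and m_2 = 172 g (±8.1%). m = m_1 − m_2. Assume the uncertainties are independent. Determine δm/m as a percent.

15.4%

For a sum/difference, combine absolute errors in quadrature:
  (δm_1)² = 260;  (δm_2)² = 194
δm = √(454) = 21.3 g
m = 138 g, so δm/m = 21.3/138 = 0.154.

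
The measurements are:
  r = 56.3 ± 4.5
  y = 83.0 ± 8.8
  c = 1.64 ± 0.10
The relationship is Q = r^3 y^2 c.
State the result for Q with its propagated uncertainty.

(2.02 ± 0.657) × 10^9

Products/powers → add relative errors in quadrature, weighted by exponent:
  (3·δr/r)² = (3×0.0799)² = 0.0575;  (2·δy/y)² = (2×0.106)² = 0.0450;  (1·δc/c)² = (1×0.0610)² = 0.00372
δQ/Q = √(0.106) = 0.326
Q = 2.02e+09, so δQ = 0.326 × 2.02e+09 = 6.57e+08.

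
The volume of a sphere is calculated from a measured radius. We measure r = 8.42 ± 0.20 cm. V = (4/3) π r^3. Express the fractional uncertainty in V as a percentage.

7.13%

V ∝ r^3, so δV/V = |3| · δr/r = 3 × 0.0238 = 0.0713.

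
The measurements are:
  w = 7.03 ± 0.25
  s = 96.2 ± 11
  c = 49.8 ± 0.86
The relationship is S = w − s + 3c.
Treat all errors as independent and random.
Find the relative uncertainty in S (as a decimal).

Absolute uncertainties add in quadrature for a linear combination:
  (δw)² = 0.0625;  (δs)² = 121;  (3·δc)² = 6.66
δS = √(128) = 11.3
S = 60.2, so δS/S = 11.3/60.2 = 0.188.

0.188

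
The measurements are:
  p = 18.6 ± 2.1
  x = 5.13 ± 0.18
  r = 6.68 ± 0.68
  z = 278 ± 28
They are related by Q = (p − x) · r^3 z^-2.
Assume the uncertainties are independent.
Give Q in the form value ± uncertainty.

Let u = p − x = 13.5. δu = √(δp² + δx²) = √(4.41 + 0.0324) = 2.11, so δu/u = 0.156.
Q is then a monomial in u, r, z:
δQ/Q = √((δu/u)² + (3·δr/r)² + (-2·δz/z)²) = √(0.0245 + 0.0933 + 0.0406) = 0.398
Q = 0.0520, so δQ = 0.398 × 0.0520 = 0.0207.

0.0520 ± 0.0207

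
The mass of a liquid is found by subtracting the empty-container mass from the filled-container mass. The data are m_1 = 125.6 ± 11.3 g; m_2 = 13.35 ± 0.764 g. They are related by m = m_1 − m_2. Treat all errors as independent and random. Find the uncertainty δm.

For a sum/difference, combine absolute errors in quadrature:
  (δm_1)² = 128;  (δm_2)² = 0.584
δm = √(128) = 11.3 g

11.3 g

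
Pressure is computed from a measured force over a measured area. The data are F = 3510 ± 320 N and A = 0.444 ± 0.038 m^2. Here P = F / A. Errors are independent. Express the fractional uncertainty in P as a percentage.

12.5%

P is a product of powers, so relative uncertainties combine in quadrature:
  (1·δF/F)² = (1×0.0912)² = 0.00831;  (-1·δA/A)² = (-1×0.0856)² = 0.00732
δP/P = √(0.0156) = 0.125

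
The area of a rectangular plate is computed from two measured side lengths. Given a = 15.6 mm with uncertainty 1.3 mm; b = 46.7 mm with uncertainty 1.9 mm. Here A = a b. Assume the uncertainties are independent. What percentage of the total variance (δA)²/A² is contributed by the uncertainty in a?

(δA/A)² = (1·δa/a)² + (1·δb/b)²
  a term: (1×0.0833)² = 0.00694
  b term: (1×0.0407)² = 0.00166
Total = 0.00860. Share from a = 0.00694/0.00860 = 0.808.

80.8%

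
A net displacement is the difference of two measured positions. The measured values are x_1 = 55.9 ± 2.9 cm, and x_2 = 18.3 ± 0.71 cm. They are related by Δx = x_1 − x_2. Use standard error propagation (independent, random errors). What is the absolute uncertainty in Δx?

Δx is a linear combination, so absolute uncertainties add in quadrature:
  (δx_1)² = 8.41;  (δx_2)² = 0.504
δΔx = √(8.91) = 2.99 cm

2.99 cm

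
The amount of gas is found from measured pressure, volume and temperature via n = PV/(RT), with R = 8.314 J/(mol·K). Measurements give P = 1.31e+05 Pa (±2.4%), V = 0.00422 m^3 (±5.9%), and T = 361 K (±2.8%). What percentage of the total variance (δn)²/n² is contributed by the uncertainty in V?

(δn/n)² = (1·δP/P)² + (1·δV/V)² + (-1·δT/T)²
  P term: (1×0.0240)² = 0.000576
  V term: (1×0.0590)² = 0.00348
  T term: (-1×0.0280)² = 0.000784
Total = 0.00484. Share from V = 0.00348/0.00484 = 0.719.

71.9%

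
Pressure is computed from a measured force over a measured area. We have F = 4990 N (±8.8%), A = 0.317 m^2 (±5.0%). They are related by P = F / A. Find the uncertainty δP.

Each factor contributes (exponent × relative error)² to (δP/P)²:
  (1·δF/F)² = (1×0.0880)² = 0.00774;  (-1·δA/A)² = (-1×0.0500)² = 0.00250
δP/P = √(0.0102) = 0.101
P = 15700 Pa, so δP = 0.101 × 15700 = 1590 Pa.

1590 Pa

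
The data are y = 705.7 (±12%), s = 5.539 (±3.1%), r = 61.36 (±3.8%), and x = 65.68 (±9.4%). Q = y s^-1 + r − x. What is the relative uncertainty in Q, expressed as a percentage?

13.9%

Let p = y·s^-1 = 127.4. δp/p = √((1·δy/y)² + (-1·δs/s)²) = √(0.0144 + 0.000961) = 0.124, so δp = 15.8.
Q = p + r − x: δQ = √(δp² + δr² + δx²) = √(249 + 5.44 + 38.1) = 17.1
Q = 123.1, so δQ/Q = 17.1/123.1 = 0.139.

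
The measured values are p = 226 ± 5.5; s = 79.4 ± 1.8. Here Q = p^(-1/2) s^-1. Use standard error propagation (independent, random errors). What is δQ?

2.16e-05

Q is a product of powers, so relative uncertainties combine in quadrature:
  (−½·δp/p)² = (-0.5×0.0243)² = 0.000148;  (-1·δs/s)² = (-1×0.0227)² = 0.000514
δQ/Q = √(0.000662) = 0.0257
Q = 0.000838, so δQ = 0.0257 × 0.000838 = 2.16e-05.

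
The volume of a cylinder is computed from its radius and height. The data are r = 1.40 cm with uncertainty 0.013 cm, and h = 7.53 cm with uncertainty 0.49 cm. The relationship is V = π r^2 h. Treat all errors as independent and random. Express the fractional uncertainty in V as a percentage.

6.77%

Since V is a product/quotient, work with relative uncertainties:
  (2·δr/r)² = (2×0.00929)² = 0.000345;  (1·δh/h)² = (1×0.0651)² = 0.00423
δV/V = √(0.00458) = 0.0677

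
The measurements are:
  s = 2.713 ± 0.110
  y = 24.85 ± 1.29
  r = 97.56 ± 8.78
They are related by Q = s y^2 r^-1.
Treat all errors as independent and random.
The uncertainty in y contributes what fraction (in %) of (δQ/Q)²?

(δQ/Q)² = (1·δs/s)² + (2·δy/y)² + (-1·δr/r)²
  s term: (1×0.0405)² = 0.00164
  y term: (2×0.0519)² = 0.0108
  r term: (-1×0.0900)² = 0.00810
Total = 0.0205. Share from y = 0.0108/0.0205 = 0.525.

52.5%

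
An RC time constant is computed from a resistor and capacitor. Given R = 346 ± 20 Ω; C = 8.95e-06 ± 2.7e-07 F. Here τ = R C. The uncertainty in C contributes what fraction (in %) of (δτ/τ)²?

(δτ/τ)² = (1·δR/R)² + (1·δC/C)²
  R term: (1×0.0578)² = 0.00334
  C term: (1×0.0302)² = 0.000910
Total = 0.00425. Share from C = 0.000910/0.00425 = 0.214.

21.4%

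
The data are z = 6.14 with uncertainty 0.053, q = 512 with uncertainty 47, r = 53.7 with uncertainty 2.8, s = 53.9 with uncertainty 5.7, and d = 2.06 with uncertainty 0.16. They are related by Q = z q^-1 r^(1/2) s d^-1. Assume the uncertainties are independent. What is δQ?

Relative error in a monomial: (δQ/Q)² = Σ (nᵢ · δxᵢ/xᵢ)².
  (1·δz/z)² = (1×0.00863)² = 7.45e-05;  (-1·δq/q)² = (-1×0.0918)² = 0.00843;  (½·δr/r)² = (0.5×0.0521)² = 0.000680;  (1·δs/s)² = (1×0.106)² = 0.0112;  (-1·δd/d)² = (-1×0.0777)² = 0.00603
δQ/Q = √(0.0264) = 0.162
Q = 2.30, so δQ = 0.162 × 2.30 = 0.374.

0.374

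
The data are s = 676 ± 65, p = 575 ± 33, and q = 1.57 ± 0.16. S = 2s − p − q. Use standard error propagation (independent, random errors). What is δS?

Sums and differences: (δS)² = Σ (cᵢ δxᵢ)².
  (2·δs)² = 16900;  (δp)² = 1090;  (δq)² = 0.0256
δS = √(18000) = 134

134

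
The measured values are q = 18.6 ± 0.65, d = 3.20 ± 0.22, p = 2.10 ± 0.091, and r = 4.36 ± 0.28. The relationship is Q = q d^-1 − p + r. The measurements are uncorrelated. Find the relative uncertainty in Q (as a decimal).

Let w = q·d^-1 = 5.81. δw/w = √((1·δq/q)² + (-1·δd/d)²) = √(0.00122 + 0.00473) = 0.0771, so δw = 0.448.
Q = w − p + r: δQ = √(δw² + δp² + δr²) = √(0.201 + 0.00828 + 0.0784) = 0.536
Q = 8.07, so δQ/Q = 0.536/8.07 = 0.0664.

0.0664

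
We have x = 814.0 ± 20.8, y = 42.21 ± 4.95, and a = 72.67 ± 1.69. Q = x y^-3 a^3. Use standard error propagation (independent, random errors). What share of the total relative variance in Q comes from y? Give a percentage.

95.7%

(δQ/Q)² = (1·δx/x)² + (-3·δy/y)² + (3·δa/a)²
  x term: (1×0.0256)² = 0.000653
  y term: (-3×0.117)² = 0.124
  a term: (3×0.0233)² = 0.00487
Total = 0.129. Share from y = 0.124/0.129 = 0.957.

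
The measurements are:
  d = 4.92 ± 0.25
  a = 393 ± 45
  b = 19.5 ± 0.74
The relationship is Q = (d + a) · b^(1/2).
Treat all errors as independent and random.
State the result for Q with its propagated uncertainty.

Let u = d + a = 398. δu = √(δd² + δa²) = √(0.0625 + 2020) = 45.0, so δu/u = 0.113.
Q is then a monomial in u, b:
δQ/Q = √((δu/u)² + (½·δb/b)²) = √(0.0128 + 0.000360) = 0.115
Q = 1760, so δQ = 0.115 × 1760 = 201.

1760 ± 201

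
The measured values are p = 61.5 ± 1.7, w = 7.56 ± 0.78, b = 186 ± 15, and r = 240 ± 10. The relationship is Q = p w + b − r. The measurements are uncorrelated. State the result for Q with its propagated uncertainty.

411 ± 52.8

Let h = p·w = 465. δh/h = √((1·δp/p)² + (1·δw/w)²) = √(0.000764 + 0.0106) = 0.107, so δh = 49.7.
Q = h + b − r: δQ = √(δh² + δb² + δr²) = √(2470 + 225 + 100) = 52.8
Q = 411.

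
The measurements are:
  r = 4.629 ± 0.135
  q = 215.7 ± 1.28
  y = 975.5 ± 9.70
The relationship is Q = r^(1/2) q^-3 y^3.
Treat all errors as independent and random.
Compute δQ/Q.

Q is a product of powers, so relative uncertainties combine in quadrature:
  (½·δr/r)² = (0.5×0.0292)² = 0.000213;  (-3·δq/q)² = (-3×0.00593)² = 0.000317;  (3·δy/y)² = (3×0.00994)² = 0.000890
δQ/Q = √(0.00142) = 0.0377

0.0377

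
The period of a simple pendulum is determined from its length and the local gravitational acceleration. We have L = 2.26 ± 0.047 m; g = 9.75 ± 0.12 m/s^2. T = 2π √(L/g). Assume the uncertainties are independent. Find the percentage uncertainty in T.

Relative error in a monomial: (δT/T)² = Σ (nᵢ · δxᵢ/xᵢ)².
  (½·δL/L)² = (0.5×0.0208)² = 0.000108;  (−½·δg/g)² = (-0.5×0.0123)² = 3.79e-05
δT/T = √(0.000146) = 0.0121

1.21%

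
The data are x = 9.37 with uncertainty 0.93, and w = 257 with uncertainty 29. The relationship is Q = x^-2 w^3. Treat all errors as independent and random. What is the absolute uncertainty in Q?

75900

Each factor contributes (exponent × relative error)² to (δQ/Q)²:
  (-2·δx/x)² = (-2×0.0993)² = 0.0394;  (3·δw/w)² = (3×0.113)² = 0.115
δQ/Q = √(0.154) = 0.392
Q = 1.93e+05, so δQ = 0.392 × 1.93e+05 = 75900.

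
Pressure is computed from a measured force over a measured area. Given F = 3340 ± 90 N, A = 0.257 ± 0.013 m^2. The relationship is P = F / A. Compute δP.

745 Pa

Relative error in a monomial: (δP/P)² = Σ (nᵢ · δxᵢ/xᵢ)².
  (1·δF/F)² = (1×0.0269)² = 0.000726;  (-1·δA/A)² = (-1×0.0506)² = 0.00256
δP/P = √(0.00328) = 0.0573
P = 13000 Pa, so δP = 0.0573 × 13000 = 745 Pa.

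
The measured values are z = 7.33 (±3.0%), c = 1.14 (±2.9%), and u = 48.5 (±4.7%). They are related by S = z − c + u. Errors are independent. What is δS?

2.29

Sums and differences: (δS)² = Σ (cᵢ δxᵢ)².
  (δz)² = 0.0484;  (δc)² = 0.00109;  (δu)² = 5.20
δS = √(5.25) = 2.29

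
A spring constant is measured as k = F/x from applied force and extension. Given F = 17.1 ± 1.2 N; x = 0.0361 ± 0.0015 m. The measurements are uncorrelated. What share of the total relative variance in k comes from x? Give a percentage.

(δk/k)² = (1·δF/F)² + (-1·δx/x)²
  F term: (1×0.0702)² = 0.00492
  x term: (-1×0.0416)² = 0.00173
Total = 0.00665. Share from x = 0.00173/0.00665 = 0.260.

26.0%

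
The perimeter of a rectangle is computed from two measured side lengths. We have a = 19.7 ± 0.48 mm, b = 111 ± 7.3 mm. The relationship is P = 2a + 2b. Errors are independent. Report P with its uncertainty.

261 ± 14.6 mm

Each term contributes (cᵢ δxᵢ)² to (δP)²:
  (2·δa)² = 0.922;  (2·δb)² = 213
δP = √(214) = 14.6 mm
P = 261 mm.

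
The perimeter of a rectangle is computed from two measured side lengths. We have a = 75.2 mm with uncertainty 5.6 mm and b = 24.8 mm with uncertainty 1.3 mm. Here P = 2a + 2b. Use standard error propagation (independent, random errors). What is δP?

Sums and differences: (δP)² = Σ (cᵢ δxᵢ)².
  (2·δa)² = 125;  (2·δb)² = 6.76
δP = √(132) = 11.5 mm

11.5 mm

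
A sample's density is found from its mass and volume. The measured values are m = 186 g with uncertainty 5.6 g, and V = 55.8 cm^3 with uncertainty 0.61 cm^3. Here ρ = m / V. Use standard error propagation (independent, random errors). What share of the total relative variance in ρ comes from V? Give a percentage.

(δρ/ρ)² = (1·δm/m)² + (-1·δV/V)²
  m term: (1×0.0301)² = 0.000906
  V term: (-1×0.0109)² = 0.000120
Total = 0.00103. Share from V = 0.000120/0.00103 = 0.116.

11.6%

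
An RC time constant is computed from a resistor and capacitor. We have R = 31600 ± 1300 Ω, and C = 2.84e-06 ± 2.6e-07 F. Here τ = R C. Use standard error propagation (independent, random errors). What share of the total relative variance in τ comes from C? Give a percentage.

(δτ/τ)² = (1·δR/R)² + (1·δC/C)²
  R term: (1×0.0411)² = 0.00169
  C term: (1×0.0915)² = 0.00838
Total = 0.0101. Share from C = 0.00838/0.0101 = 0.832.

83.2%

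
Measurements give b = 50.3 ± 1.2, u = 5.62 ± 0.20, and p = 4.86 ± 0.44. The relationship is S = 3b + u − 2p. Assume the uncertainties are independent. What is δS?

3.71

For a sum/difference, combine absolute errors in quadrature:
  (3·δb)² = 13.0;  (δu)² = 0.0400;  (2·δp)² = 0.774
δS = √(13.8) = 3.71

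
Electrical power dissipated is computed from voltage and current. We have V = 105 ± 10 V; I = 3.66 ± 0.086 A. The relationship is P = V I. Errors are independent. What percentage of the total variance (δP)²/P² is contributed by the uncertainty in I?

5.74%

(δP/P)² = (1·δV/V)² + (1·δI/I)²
  V term: (1×0.0952)² = 0.00907
  I term: (1×0.0235)² = 0.000552
Total = 0.00962. Share from I = 0.000552/0.00962 = 0.0574.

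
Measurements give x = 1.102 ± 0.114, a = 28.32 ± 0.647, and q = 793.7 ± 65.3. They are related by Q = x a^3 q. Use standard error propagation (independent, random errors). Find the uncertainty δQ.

For a monomial Q ∝ x, a^3, q, fractional errors add in quadrature:
  (1·δx/x)² = (1×0.103)² = 0.0107;  (3·δa/a)² = (3×0.0228)² = 0.00470;  (1·δq/q)² = (1×0.0823)² = 0.00677
δQ/Q = √(0.0222) = 0.149
Q = 1.987e+07, so δQ = 0.149 × 1.987e+07 = 2.96e+06.

2.96e+06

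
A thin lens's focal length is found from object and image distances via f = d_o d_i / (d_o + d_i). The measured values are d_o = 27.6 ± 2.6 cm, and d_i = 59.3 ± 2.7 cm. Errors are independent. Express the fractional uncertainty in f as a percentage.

6.59%

∂f/∂d_o = (d_i/(d_o+d_i))² = 0.466;  ∂f/∂d_i = (d_o/(d_o+d_i))² = 0.101
δf = √((∂f/∂d_o · δd_o)² + (∂f/∂d_i · δd_i)²) = √(1.47 + 0.0742) = 1.24 cm
f = 18.8 cm, so δf/f = 1.24/18.8 = 0.0659.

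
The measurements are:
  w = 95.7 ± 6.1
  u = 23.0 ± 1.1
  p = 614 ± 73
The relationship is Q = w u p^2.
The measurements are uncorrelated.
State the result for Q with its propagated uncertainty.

Each factor contributes (exponent × relative error)² to (δQ/Q)²:
  (1·δw/w)² = (1×0.0637)² = 0.00406;  (1·δu/u)² = (1×0.0478)² = 0.00229;  (2·δp/p)² = (2×0.119)² = 0.0565
δQ/Q = √(0.0629) = 0.251
Q = 8.3e+08, so δQ = 0.251 × 8.3e+08 = 2.08e+08.

(8.30 ± 2.08) × 10^8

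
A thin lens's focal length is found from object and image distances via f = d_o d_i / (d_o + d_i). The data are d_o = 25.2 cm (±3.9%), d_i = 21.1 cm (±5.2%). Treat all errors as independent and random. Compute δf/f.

0.0334

∂f/∂d_o = (d_i/(d_o+d_i))² = 0.208;  ∂f/∂d_i = (d_o/(d_o+d_i))² = 0.296
δf = √((∂f/∂d_o · δd_o)² + (∂f/∂d_i · δd_i)²) = √(0.0417 + 0.106) = 0.384 cm
f = 11.5 cm, so δf/f = 0.384/11.5 = 0.0334.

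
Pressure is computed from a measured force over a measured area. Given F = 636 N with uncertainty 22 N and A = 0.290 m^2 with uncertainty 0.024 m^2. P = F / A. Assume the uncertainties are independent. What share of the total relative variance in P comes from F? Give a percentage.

(δP/P)² = (1·δF/F)² + (-1·δA/A)²
  F term: (1×0.0346)² = 0.00120
  A term: (-1×0.0828)² = 0.00685
Total = 0.00805. Share from F = 0.00120/0.00805 = 0.149.

14.9%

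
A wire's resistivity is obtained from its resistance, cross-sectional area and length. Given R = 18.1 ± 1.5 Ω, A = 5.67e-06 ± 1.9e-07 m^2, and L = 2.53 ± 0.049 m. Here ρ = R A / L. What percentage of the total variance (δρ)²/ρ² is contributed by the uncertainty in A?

13.4%

(δρ/ρ)² = (1·δR/R)² + (1·δA/A)² + (-1·δL/L)²
  R term: (1×0.0829)² = 0.00687
  A term: (1×0.0335)² = 0.00112
  L term: (-1×0.0194)² = 0.000375
Total = 0.00837. Share from A = 0.00112/0.00837 = 0.134.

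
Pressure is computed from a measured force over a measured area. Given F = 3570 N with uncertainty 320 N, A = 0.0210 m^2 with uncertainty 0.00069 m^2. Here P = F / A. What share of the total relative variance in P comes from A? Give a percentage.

(δP/P)² = (1·δF/F)² + (-1·δA/A)²
  F term: (1×0.0896)² = 0.00803
  A term: (-1×0.0329)² = 0.00108
Total = 0.00911. Share from A = 0.00108/0.00911 = 0.118.

11.8%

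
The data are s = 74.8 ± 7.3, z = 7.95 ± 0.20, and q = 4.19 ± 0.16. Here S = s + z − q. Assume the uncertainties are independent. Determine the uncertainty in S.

7.30

For a sum/difference, combine absolute errors in quadrature:
  (δs)² = 53.3;  (δz)² = 0.0400;  (δq)² = 0.0256
δS = √(53.4) = 7.30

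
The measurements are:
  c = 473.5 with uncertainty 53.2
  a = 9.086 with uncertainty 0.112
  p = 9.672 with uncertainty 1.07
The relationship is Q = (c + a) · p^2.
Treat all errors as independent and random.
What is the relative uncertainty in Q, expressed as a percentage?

Let u = c + a = 482.6. δu = √(δc² + δa²) = √(2830 + 0.0125) = 53.2, so δu/u = 0.110.
Q is then a monomial in u, p:
δQ/Q = √((δu/u)² + (2·δp/p)²) = √(0.0122 + 0.0490) = 0.247

24.7%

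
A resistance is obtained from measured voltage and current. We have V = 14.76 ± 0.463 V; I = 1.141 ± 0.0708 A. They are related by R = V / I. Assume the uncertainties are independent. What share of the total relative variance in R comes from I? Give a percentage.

(δR/R)² = (1·δV/V)² + (-1·δI/I)²
  V term: (1×0.0314)² = 0.000984
  I term: (-1×0.0621)² = 0.00385
Total = 0.00483. Share from I = 0.00385/0.00483 = 0.796.

79.6%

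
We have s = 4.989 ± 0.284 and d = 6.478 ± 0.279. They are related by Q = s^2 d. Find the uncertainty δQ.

19.6

Since Q is a product/quotient, work with relative uncertainties:
  (2·δs/s)² = (2×0.0569)² = 0.0130;  (1·δd/d)² = (1×0.0431)² = 0.00185
δQ/Q = √(0.0148) = 0.122
Q = 161.2, so δQ = 0.122 × 161.2 = 19.6.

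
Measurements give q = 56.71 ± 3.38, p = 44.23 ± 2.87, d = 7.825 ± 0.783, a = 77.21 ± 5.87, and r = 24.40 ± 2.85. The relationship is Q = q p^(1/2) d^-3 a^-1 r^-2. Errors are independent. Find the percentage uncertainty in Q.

Products/powers → add relative errors in quadrature, weighted by exponent:
  (1·δq/q)² = (1×0.0596)² = 0.00355;  (½·δp/p)² = (0.5×0.0649)² = 0.00105;  (-3·δd/d)² = (-3×0.100)² = 0.0901;  (-1·δa/a)² = (-1×0.0760)² = 0.00578;  (-2·δr/r)² = (-2×0.117)² = 0.0546
δQ/Q = √(0.155) = 0.394

39.4%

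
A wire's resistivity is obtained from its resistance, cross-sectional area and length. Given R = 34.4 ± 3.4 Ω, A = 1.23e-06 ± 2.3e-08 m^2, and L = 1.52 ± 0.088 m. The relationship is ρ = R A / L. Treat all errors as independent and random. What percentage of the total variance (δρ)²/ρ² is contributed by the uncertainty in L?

(δρ/ρ)² = (1·δR/R)² + (1·δA/A)² + (-1·δL/L)²
  R term: (1×0.0988)² = 0.00977
  A term: (1×0.0187)² = 0.000350
  L term: (-1×0.0579)² = 0.00335
Total = 0.0135. Share from L = 0.00335/0.0135 = 0.249.

24.9%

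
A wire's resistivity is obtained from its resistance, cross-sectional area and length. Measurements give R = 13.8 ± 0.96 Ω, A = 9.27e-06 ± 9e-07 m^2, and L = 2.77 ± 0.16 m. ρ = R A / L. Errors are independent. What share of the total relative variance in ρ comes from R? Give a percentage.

(δρ/ρ)² = (1·δR/R)² + (1·δA/A)² + (-1·δL/L)²
  R term: (1×0.0696)² = 0.00484
  A term: (1×0.0971)² = 0.00943
  L term: (-1×0.0578)² = 0.00334
Total = 0.0176. Share from R = 0.00484/0.0176 = 0.275.

27.5%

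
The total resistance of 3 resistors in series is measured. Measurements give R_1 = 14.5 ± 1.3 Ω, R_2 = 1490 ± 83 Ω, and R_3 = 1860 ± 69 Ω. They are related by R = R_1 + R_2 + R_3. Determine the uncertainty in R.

Each term contributes (cᵢ δxᵢ)² to (δR)²:
  (δR_1)² = 1.69;  (δR_2)² = 6890;  (δR_3)² = 4760
δR = √(11700) = 108 Ω

108 Ω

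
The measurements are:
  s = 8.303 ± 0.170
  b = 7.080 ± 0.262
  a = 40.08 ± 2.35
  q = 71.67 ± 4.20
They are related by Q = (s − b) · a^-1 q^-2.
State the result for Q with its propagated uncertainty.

Let u = s − b = 1.223. δu = √(δs² + δb²) = √(0.0289 + 0.0686) = 0.312, so δu/u = 0.255.
Q is then a monomial in u, a, q:
δQ/Q = √((δu/u)² + (-1·δa/a)² + (-2·δq/q)²) = √(0.0652 + 0.00344 + 0.0137) = 0.287
Q = 5.941e-06, so δQ = 0.287 × 5.941e-06 = 1.71e-06.

(5.941 ± 1.71) × 10^-6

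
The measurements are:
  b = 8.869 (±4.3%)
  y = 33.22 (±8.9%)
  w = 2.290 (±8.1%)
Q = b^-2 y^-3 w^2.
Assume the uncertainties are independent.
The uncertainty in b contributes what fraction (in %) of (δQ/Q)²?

(δQ/Q)² = (-2·δb/b)² + (-3·δy/y)² + (2·δw/w)²
  b term: (-2×0.0430)² = 0.00740
  y term: (-3×0.0890)² = 0.0713
  w term: (2×0.0810)² = 0.0262
Total = 0.105. Share from b = 0.00740/0.105 = 0.0705.

7.05%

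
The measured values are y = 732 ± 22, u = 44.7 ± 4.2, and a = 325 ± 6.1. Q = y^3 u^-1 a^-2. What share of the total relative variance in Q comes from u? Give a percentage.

48.1%

(δQ/Q)² = (3·δy/y)² + (-1·δu/u)² + (-2·δa/a)²
  y term: (3×0.0301)² = 0.00813
  u term: (-1×0.0940)² = 0.00883
  a term: (-2×0.0188)² = 0.00141
Total = 0.0184. Share from u = 0.00883/0.0184 = 0.481.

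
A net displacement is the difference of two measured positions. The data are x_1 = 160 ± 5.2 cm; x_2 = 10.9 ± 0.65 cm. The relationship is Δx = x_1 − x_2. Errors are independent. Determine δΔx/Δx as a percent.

Absolute uncertainties add in quadrature for a linear combination:
  (δx_1)² = 27.0;  (δx_2)² = 0.423
δΔx = √(27.5) = 5.24 cm
Δx = 149 cm, so δΔx/Δx = 5.24/149 = 0.0351.

3.51%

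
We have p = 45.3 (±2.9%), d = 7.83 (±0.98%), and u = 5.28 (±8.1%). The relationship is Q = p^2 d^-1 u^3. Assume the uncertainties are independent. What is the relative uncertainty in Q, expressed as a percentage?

Since Q is a product/quotient, work with relative uncertainties:
  (2·δp/p)² = (2×0.0290)² = 0.00336;  (-1·δd/d)² = (-1×0.00980)² = 9.6e-05;  (3·δu/u)² = (3×0.0810)² = 0.0590
δQ/Q = √(0.0625) = 0.250

25.0%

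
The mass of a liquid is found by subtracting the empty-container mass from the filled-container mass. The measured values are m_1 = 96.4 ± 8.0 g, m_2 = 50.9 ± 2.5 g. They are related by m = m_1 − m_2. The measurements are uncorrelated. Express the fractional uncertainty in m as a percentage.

For a sum/difference, combine absolute errors in quadrature:
  (δm_1)² = 64.0;  (δm_2)² = 6.25
δm = √(70.2) = 8.38 g
m = 45.5 g, so δm/m = 8.38/45.5 = 0.184.

18.4%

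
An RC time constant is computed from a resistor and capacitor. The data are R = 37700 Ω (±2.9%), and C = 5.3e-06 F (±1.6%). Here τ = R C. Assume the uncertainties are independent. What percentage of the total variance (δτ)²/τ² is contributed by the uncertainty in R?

76.7%

(δτ/τ)² = (1·δR/R)² + (1·δC/C)²
  R term: (1×0.0290)² = 0.000841
  C term: (1×0.0160)² = 0.000256
Total = 0.00110. Share from R = 0.000841/0.00110 = 0.767.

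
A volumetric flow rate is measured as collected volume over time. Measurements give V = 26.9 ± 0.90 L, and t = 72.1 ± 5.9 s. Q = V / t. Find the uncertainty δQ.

Each factor contributes (exponent × relative error)² to (δQ/Q)²:
  (1·δV/V)² = (1×0.0335)² = 0.00112;  (-1·δt/t)² = (-1×0.0818)² = 0.00670
δQ/Q = √(0.00782) = 0.0884
Q = 0.373 L/s, so δQ = 0.0884 × 0.373 = 0.0330 L/s.

0.0330 L/s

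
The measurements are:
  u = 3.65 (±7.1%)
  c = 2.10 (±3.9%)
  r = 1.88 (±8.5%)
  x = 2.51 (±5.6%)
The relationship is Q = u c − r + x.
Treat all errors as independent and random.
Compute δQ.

0.656

Let p = u·c = 7.67. δp/p = √((1·δu/u)² + (1·δc/c)²) = √(0.00504 + 0.00152) = 0.0810, so δp = 0.621.
Q = p − r + x: δQ = √(δp² + δr² + δx²) = √(0.386 + 0.0255 + 0.0198) = 0.656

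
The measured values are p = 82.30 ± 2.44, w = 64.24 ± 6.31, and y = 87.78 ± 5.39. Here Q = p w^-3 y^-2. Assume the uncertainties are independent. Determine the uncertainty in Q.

Each factor contributes (exponent × relative error)² to (δQ/Q)²:
  (1·δp/p)² = (1×0.0296)² = 0.000879;  (-3·δw/w)² = (-3×0.0982)² = 0.0868;  (-2·δy/y)² = (-2×0.0614)² = 0.0151
δQ/Q = √(0.103) = 0.321
Q = 4.029e-08, so δQ = 0.321 × 4.029e-08 = 1.29e-08.

1.29e-08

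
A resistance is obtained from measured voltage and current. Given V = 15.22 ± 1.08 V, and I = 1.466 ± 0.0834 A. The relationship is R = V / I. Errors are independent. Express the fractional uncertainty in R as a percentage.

Each factor contributes (exponent × relative error)² to (δR/R)²:
  (1·δV/V)² = (1×0.0710)² = 0.00504;  (-1·δI/I)² = (-1×0.0569)² = 0.00324
δR/R = √(0.00827) = 0.0909

9.09%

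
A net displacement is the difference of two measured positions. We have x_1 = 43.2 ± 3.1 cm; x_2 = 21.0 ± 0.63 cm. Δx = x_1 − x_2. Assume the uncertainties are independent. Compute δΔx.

Δx is a linear combination, so absolute uncertainties add in quadrature:
  (δx_1)² = 9.61;  (δx_2)² = 0.397
δΔx = √(10.0) = 3.16 cm

3.16 cm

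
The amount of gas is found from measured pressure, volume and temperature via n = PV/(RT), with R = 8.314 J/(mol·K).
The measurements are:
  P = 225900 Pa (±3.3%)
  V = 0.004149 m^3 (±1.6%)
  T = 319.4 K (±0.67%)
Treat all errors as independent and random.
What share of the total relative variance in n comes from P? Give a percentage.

78.4%

(δn/n)² = (1·δP/P)² + (1·δV/V)² + (-1·δT/T)²
  P term: (1×0.0330)² = 0.00109
  V term: (1×0.0160)² = 0.000256
  T term: (-1×0.00670)² = 4.49e-05
Total = 0.00139. Share from P = 0.00109/0.00139 = 0.784.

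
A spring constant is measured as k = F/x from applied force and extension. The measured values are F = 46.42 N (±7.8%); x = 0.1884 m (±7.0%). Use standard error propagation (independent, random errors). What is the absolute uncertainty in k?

Products/powers → add relative errors in quadrature, weighted by exponent:
  (1·δF/F)² = (1×0.0780)² = 0.00608;  (-1·δx/x)² = (-1×0.0700)² = 0.00490
δk/k = √(0.0110) = 0.105
k = 246.4 N/m, so δk = 0.105 × 246.4 = 25.8 N/m.

25.8 N/m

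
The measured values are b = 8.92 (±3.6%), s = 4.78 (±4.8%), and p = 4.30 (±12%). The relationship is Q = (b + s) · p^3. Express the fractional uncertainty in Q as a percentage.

Let u = b + s = 13.7. δu = √(δb² + δs²) = √(0.103 + 0.0526) = 0.395, so δu/u = 0.0288.
Q is then a monomial in u, p:
δQ/Q = √((δu/u)² + (3·δp/p)²) = √(0.000830 + 0.130) = 0.361

36.1%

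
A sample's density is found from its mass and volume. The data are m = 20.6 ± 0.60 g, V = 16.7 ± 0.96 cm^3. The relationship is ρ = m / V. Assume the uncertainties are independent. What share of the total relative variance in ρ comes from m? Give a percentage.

20.4%

(δρ/ρ)² = (1·δm/m)² + (-1·δV/V)²
  m term: (1×0.0291)² = 0.000848
  V term: (-1×0.0575)² = 0.00330
Total = 0.00415. Share from m = 0.000848/0.00415 = 0.204.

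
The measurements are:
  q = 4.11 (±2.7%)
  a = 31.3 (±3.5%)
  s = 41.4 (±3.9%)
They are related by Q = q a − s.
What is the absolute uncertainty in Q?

Let p = q·a = 129. δp/p = √((1·δq/q)² + (1·δa/a)²) = √(0.000729 + 0.00123) = 0.0442, so δp = 5.69.
Q = p − s: δQ = √(δp² + δs²) = √(32.3 + 2.61) = 5.91

5.91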